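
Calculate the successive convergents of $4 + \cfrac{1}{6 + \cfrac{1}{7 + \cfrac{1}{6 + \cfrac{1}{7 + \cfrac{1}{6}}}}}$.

4/1, 25/6, 179/43, 1099/264, 7872/1891, 48331/11610

Using the convergent recurrence p_i = a_i*p_{i-1} + p_{i-2}, q_i = a_i*q_{i-1} + q_{i-2} with p_{-2}=0, p_{-1}=1, q_{-2}=1, q_{-1}=0:
  i=0: a_0=4, p_0 = 4*1 + 0 = 4, q_0 = 4*0 + 1 = 1.
  i=1: a_1=6, p_1 = 6*4 + 1 = 25, q_1 = 6*1 + 0 = 6.
  i=2: a_2=7, p_2 = 7*25 + 4 = 179, q_2 = 7*6 + 1 = 43.
  i=3: a_3=6, p_3 = 6*179 + 25 = 1099, q_3 = 6*43 + 6 = 264.
  i=4: a_4=7, p_4 = 7*1099 + 179 = 7872, q_4 = 7*264 + 43 = 1891.
  i=5: a_5=6, p_5 = 6*7872 + 1099 = 48331, q_5 = 6*1891 + 264 = 11610.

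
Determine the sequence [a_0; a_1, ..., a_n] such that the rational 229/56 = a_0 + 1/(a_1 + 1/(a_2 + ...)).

Run the Euclidean algorithm on 229 and 56; the successive quotients are the partial quotients a_0, a_1, ... (each step inverts the fractional part left over by the previous one):
  229 = 4*56 + 5, so a_0 = 4.
  56 = 11*5 + 1, so a_1 = 11.
  5 = 5*1 + 0, so a_2 = 5.
The remainder reaches 0 after 3 divisions, so the expansion has 3 partial quotients, read off in order.

[4; 11, 5]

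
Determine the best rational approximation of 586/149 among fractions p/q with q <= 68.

59/15

Expand x = 586/149 as a continued fraction with the Euclidean algorithm:
  586 = 3*149 + 139, so a_0 = 3.
  149 = 1*139 + 10, so a_1 = 1.
  139 = 13*10 + 9, so a_2 = 13.
  10 = 1*9 + 1, so a_3 = 1.
  9 = 9*1 + 0, so a_4 = 9.
so x = [3; 1, 13, 1, 9].
Convergents (p_i = a_i*p_{i-1} + p_{i-2}, q_i = a_i*q_{i-1} + q_{i-2} with p_{-2}=0, p_{-1}=1, q_{-2}=1, q_{-1}=0), until the denominator exceeds 68:
  i=0: a_0=3, p_0 = 3*1 + 0 = 3, q_0 = 3*0 + 1 = 1.
  i=1: a_1=1, p_1 = 1*3 + 1 = 4, q_1 = 1*1 + 0 = 1.
  i=2: a_2=13, p_2 = 13*4 + 3 = 55, q_2 = 13*1 + 1 = 14.
  i=3: a_3=1, p_3 = 1*55 + 4 = 59, q_3 = 1*14 + 1 = 15.
  i=4: a_4=9, p_4 = 9*59 + 55 = 586, q_4 = 9*15 + 14 = 149.
q_4 = 149 > 68, so the last convergent with denominator <= 68 is p_3/q_3 = 59/15.
The closest fraction with denominator <= 68 is either p_3/q_3 or the intermediate fraction (k*p_3 + p_2)/(k*q_3 + q_2) with the largest k >= 1 whose denominator stays <= 68; these approach x as k grows, and every other convergent or intermediate fraction in range is farther away.
Largest k: floor((68 - q_2)/q_3) = floor((68 - 14)/15) = 3.
That gives (3*59 + 55)/(3*15 + 14) = 232/59.
Compare the errors: |x - 59/15| = |586*15 - 59*149|/(149*15) = 1/2235, and |x - 232/59| = |586*59 - 232*149|/(149*59) = 6/8791.
Cross-multiplying, 1*8791 = 8791 < 13410 = 6*2235, so 1/2235 is smaller: the convergent 59/15 is closer to x than 232/59.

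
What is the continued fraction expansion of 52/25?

[2; 12, 2]

Run the Euclidean algorithm on 52 and 25; the successive quotients are the partial quotients a_0, a_1, ... (each step inverts the fractional part left over by the previous one):
  52 = 2*25 + 2, so a_0 = 2.
  25 = 12*2 + 1, so a_1 = 12.
  2 = 2*1 + 0, so a_2 = 2.
The remainder reaches 0 after 3 divisions, so the expansion has 3 partial quotients, read off in order.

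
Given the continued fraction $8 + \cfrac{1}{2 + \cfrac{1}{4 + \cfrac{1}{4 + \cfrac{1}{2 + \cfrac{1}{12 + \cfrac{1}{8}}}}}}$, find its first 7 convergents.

8/1, 17/2, 76/9, 321/38, 718/85, 8937/1058, 72214/8549

Using the convergent recurrence p_i = a_i*p_{i-1} + p_{i-2}, q_i = a_i*q_{i-1} + q_{i-2} with p_{-2}=0, p_{-1}=1, q_{-2}=1, q_{-1}=0:
  i=0: a_0=8, p_0 = 8*1 + 0 = 8, q_0 = 8*0 + 1 = 1.
  i=1: a_1=2, p_1 = 2*8 + 1 = 17, q_1 = 2*1 + 0 = 2.
  i=2: a_2=4, p_2 = 4*17 + 8 = 76, q_2 = 4*2 + 1 = 9.
  i=3: a_3=4, p_3 = 4*76 + 17 = 321, q_3 = 4*9 + 2 = 38.
  i=4: a_4=2, p_4 = 2*321 + 76 = 718, q_4 = 2*38 + 9 = 85.
  i=5: a_5=12, p_5 = 12*718 + 321 = 8937, q_5 = 12*85 + 38 = 1058.
  i=6: a_6=8, p_6 = 8*8937 + 718 = 72214, q_6 = 8*1058 + 85 = 8549.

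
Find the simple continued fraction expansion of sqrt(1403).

[37; (2, 5, 3, 1, 3, 5, 2, 74)]

Write x_i = (sqrt(1403) + m_i)/d_i with (m_0, d_0) = (0, 1). a_0 = floor(sqrt(1403)) = 37, since 37^2 = 1369 <= 1403 < 1444 = 38^2.
Iterate m_{i+1} = d_i*a_i - m_i, d_{i+1} = (1403 - m_{i+1}^2)/d_i, a_{i+1} = floor((a_0 + m_{i+1})/d_{i+1}):
  m_1 = 1*37 - 0 = 37, d_1 = (1403 - 37^2)/1 = 34/1 = 34, a_1 = floor((37 + 37)/34) = 2.
  m_2 = 34*2 - 37 = 31, d_2 = (1403 - 31^2)/34 = 442/34 = 13, a_2 = floor((37 + 31)/13) = 5.
  m_3 = 13*5 - 31 = 34, d_3 = (1403 - 34^2)/13 = 247/13 = 19, a_3 = floor((37 + 34)/19) = 3.
  m_4 = 19*3 - 34 = 23, d_4 = (1403 - 23^2)/19 = 874/19 = 46, a_4 = floor((37 + 23)/46) = 1.
  m_5 = 46*1 - 23 = 23, d_5 = (1403 - 23^2)/46 = 874/46 = 19, a_5 = floor((37 + 23)/19) = 3.
  m_6 = 19*3 - 23 = 34, d_6 = (1403 - 34^2)/19 = 247/19 = 13, a_6 = floor((37 + 34)/13) = 5.
  m_7 = 13*5 - 34 = 31, d_7 = (1403 - 31^2)/13 = 442/13 = 34, a_7 = floor((37 + 31)/34) = 2.
  m_8 = 34*2 - 31 = 37, d_8 = (1403 - 37^2)/34 = 34/34 = 1, a_8 = floor((37 + 37)/1) = 74.
  m_9 = 1*74 - 37 = 37, d_9 = (1403 - 37^2)/1 = 34/1 = 34: (m_9, d_9) = (m_1, d_1) = (37, 34), so from here the quotients repeat a_1, ..., a_8; the period length is 8.
Hence the expansion of sqrt(1403) is a_0 = 37 followed by the repeating block 2, 5, 3, 1, 3, 5, 2, 74 (period 8).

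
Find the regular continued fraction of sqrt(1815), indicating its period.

[42; (1, 1, 1, 1, 13, 1, 1, 1, 1, 84)]

Write x_i = (sqrt(1815) + m_i)/d_i with (m_0, d_0) = (0, 1). a_0 = floor(sqrt(1815)) = 42, since 42^2 = 1764 <= 1815 < 1849 = 43^2.
Iterate m_{i+1} = d_i*a_i - m_i, d_{i+1} = (1815 - m_{i+1}^2)/d_i, a_{i+1} = floor((a_0 + m_{i+1})/d_{i+1}):
  m_1 = 1*42 - 0 = 42, d_1 = (1815 - 42^2)/1 = 51/1 = 51, a_1 = floor((42 + 42)/51) = 1.
  m_2 = 51*1 - 42 = 9, d_2 = (1815 - 9^2)/51 = 1734/51 = 34, a_2 = floor((42 + 9)/34) = 1.
  m_3 = 34*1 - 9 = 25, d_3 = (1815 - 25^2)/34 = 1190/34 = 35, a_3 = floor((42 + 25)/35) = 1.
  m_4 = 35*1 - 25 = 10, d_4 = (1815 - 10^2)/35 = 1715/35 = 49, a_4 = floor((42 + 10)/49) = 1.
  m_5 = 49*1 - 10 = 39, d_5 = (1815 - 39^2)/49 = 294/49 = 6, a_5 = floor((42 + 39)/6) = 13.
  m_6 = 6*13 - 39 = 39, d_6 = (1815 - 39^2)/6 = 294/6 = 49, a_6 = floor((42 + 39)/49) = 1.
  m_7 = 49*1 - 39 = 10, d_7 = (1815 - 10^2)/49 = 1715/49 = 35, a_7 = floor((42 + 10)/35) = 1.
  m_8 = 35*1 - 10 = 25, d_8 = (1815 - 25^2)/35 = 1190/35 = 34, a_8 = floor((42 + 25)/34) = 1.
  m_9 = 34*1 - 25 = 9, d_9 = (1815 - 9^2)/34 = 1734/34 = 51, a_9 = floor((42 + 9)/51) = 1.
  m_10 = 51*1 - 9 = 42, d_10 = (1815 - 42^2)/51 = 51/51 = 1, a_10 = floor((42 + 42)/1) = 84.
  m_11 = 1*84 - 42 = 42, d_11 = (1815 - 42^2)/1 = 51/1 = 51: (m_11, d_11) = (m_1, d_1) = (42, 51), so from here the quotients repeat a_1, ..., a_10; the period length is 10.
Hence the expansion of sqrt(1815) is a_0 = 42 followed by the repeating block 1, 1, 1, 1, 13, 1, 1, 1, 1, 84 (period 10).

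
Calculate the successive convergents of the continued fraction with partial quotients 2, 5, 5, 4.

2/1, 11/5, 57/26, 239/109

Using the convergent recurrence p_i = a_i*p_{i-1} + p_{i-2}, q_i = a_i*q_{i-1} + q_{i-2} with p_{-2}=0, p_{-1}=1, q_{-2}=1, q_{-1}=0:
  i=0: a_0=2, p_0 = 2*1 + 0 = 2, q_0 = 2*0 + 1 = 1.
  i=1: a_1=5, p_1 = 5*2 + 1 = 11, q_1 = 5*1 + 0 = 5.
  i=2: a_2=5, p_2 = 5*11 + 2 = 57, q_2 = 5*5 + 1 = 26.
  i=3: a_3=4, p_3 = 4*57 + 11 = 239, q_3 = 4*26 + 5 = 109.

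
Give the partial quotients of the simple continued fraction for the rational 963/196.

Run the Euclidean algorithm on 963 and 196; the successive quotients are the partial quotients a_0, a_1, ... (each step inverts the fractional part left over by the previous one):
  963 = 4*196 + 179, so a_0 = 4.
  196 = 1*179 + 17, so a_1 = 1.
  179 = 10*17 + 9, so a_2 = 10.
  17 = 1*9 + 8, so a_3 = 1.
  9 = 1*8 + 1, so a_4 = 1.
  8 = 8*1 + 0, so a_5 = 8.
The remainder reaches 0 after 6 divisions, so the expansion has 6 partial quotients, read off in order.

[4; 1, 10, 1, 1, 8]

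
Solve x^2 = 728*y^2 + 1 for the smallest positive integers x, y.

(x, y) = (27, 1)

First expand sqrt(728) as a continued fraction. With x_i = (sqrt(728) + m_i)/d_i and (m_0, d_0) = (0, 1): a_0 = floor(sqrt(728)) = 26, since 26^2 = 676 <= 728 < 729 = 27^2.
Iterate m_{i+1} = d_i*a_i - m_i, d_{i+1} = (728 - m_{i+1}^2)/d_i, a_{i+1} = floor((a_0 + m_{i+1})/d_{i+1}):
  m_1 = 1*26 - 0 = 26, d_1 = (728 - 26^2)/1 = 52/1 = 52, a_1 = floor((26 + 26)/52) = 1.
  m_2 = 52*1 - 26 = 26, d_2 = (728 - 26^2)/52 = 52/52 = 1, a_2 = floor((26 + 26)/1) = 52.
  m_3 = 1*52 - 26 = 26, d_3 = (728 - 26^2)/1 = 52/1 = 52: (m_3, d_3) = (m_1, d_1) = (26, 52), so from here the quotients repeat a_1, a_2; the period length is 2.
So sqrt(728) = [26; (1, 52)] with period length k = 2.
k is even, so the fundamental solution of x^2 - 728y^2 = 1 is (p_{k-1}, q_{k-1}) = (p_1, q_1); compute convergents through index 1.
Convergents (p_i = a_i*p_{i-1} + p_{i-2}, q_i = a_i*q_{i-1} + q_{i-2} with p_{-2}=0, p_{-1}=1, q_{-2}=1, q_{-1}=0):
  i=0: a_0=26, p_0 = 26*1 + 0 = 26, q_0 = 26*0 + 1 = 1.
  i=1: a_1=1, p_1 = 1*26 + 1 = 27, q_1 = 1*1 + 0 = 1.
Check: 27^2 - 728*1^2 = 729 - 728 = 1, so (x, y) = (27, 1) solves the equation, and by the theorem it is the least positive solution.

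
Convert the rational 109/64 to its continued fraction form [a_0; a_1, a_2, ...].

[1; 1, 2, 2, 1, 2, 2]

Run the Euclidean algorithm on 109 and 64; the successive quotients are the partial quotients a_0, a_1, ... (each step inverts the fractional part left over by the previous one):
  109 = 1*64 + 45, so a_0 = 1.
  64 = 1*45 + 19, so a_1 = 1.
  45 = 2*19 + 7, so a_2 = 2.
  19 = 2*7 + 5, so a_3 = 2.
  7 = 1*5 + 2, so a_4 = 1.
  5 = 2*2 + 1, so a_5 = 2.
  2 = 2*1 + 0, so a_6 = 2.
The remainder reaches 0 after 7 divisions, so the expansion has 7 partial quotients, read off in order.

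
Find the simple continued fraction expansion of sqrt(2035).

[45; (9, 90)]

Write x_i = (sqrt(2035) + m_i)/d_i with (m_0, d_0) = (0, 1). a_0 = floor(sqrt(2035)) = 45, since 45^2 = 2025 <= 2035 < 2116 = 46^2.
Iterate m_{i+1} = d_i*a_i - m_i, d_{i+1} = (2035 - m_{i+1}^2)/d_i, a_{i+1} = floor((a_0 + m_{i+1})/d_{i+1}):
  m_1 = 1*45 - 0 = 45, d_1 = (2035 - 45^2)/1 = 10/1 = 10, a_1 = floor((45 + 45)/10) = 9.
  m_2 = 10*9 - 45 = 45, d_2 = (2035 - 45^2)/10 = 10/10 = 1, a_2 = floor((45 + 45)/1) = 90.
  m_3 = 1*90 - 45 = 45, d_3 = (2035 - 45^2)/1 = 10/1 = 10: (m_3, d_3) = (m_1, d_1) = (45, 10), so from here the quotients repeat a_1, a_2; the period length is 2.
Hence the expansion of sqrt(2035) is a_0 = 45 followed by the repeating block 9, 90 (period 2).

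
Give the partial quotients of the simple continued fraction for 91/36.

Run the Euclidean algorithm on 91 and 36; the successive quotients are the partial quotients a_0, a_1, ... (each step inverts the fractional part left over by the previous one):
  91 = 2*36 + 19, so a_0 = 2.
  36 = 1*19 + 17, so a_1 = 1.
  19 = 1*17 + 2, so a_2 = 1.
  17 = 8*2 + 1, so a_3 = 8.
  2 = 2*1 + 0, so a_4 = 2.
The remainder reaches 0 after 5 divisions, so the expansion has 5 partial quotients, read off in order.

[2; 1, 1, 8, 2]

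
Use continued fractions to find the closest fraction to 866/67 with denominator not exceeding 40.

Expand x = 866/67 as a continued fraction with the Euclidean algorithm:
  866 = 12*67 + 62, so a_0 = 12.
  67 = 1*62 + 5, so a_1 = 1.
  62 = 12*5 + 2, so a_2 = 12.
  5 = 2*2 + 1, so a_3 = 2.
  2 = 2*1 + 0, so a_4 = 2.
so x = [12; 1, 12, 2, 2].
Convergents (p_i = a_i*p_{i-1} + p_{i-2}, q_i = a_i*q_{i-1} + q_{i-2} with p_{-2}=0, p_{-1}=1, q_{-2}=1, q_{-1}=0), until the denominator exceeds 40:
  i=0: a_0=12, p_0 = 12*1 + 0 = 12, q_0 = 12*0 + 1 = 1.
  i=1: a_1=1, p_1 = 1*12 + 1 = 13, q_1 = 1*1 + 0 = 1.
  i=2: a_2=12, p_2 = 12*13 + 12 = 168, q_2 = 12*1 + 1 = 13.
  i=3: a_3=2, p_3 = 2*168 + 13 = 349, q_3 = 2*13 + 1 = 27.
  i=4: a_4=2, p_4 = 2*349 + 168 = 866, q_4 = 2*27 + 13 = 67.
q_4 = 67 > 40, so the last convergent with denominator <= 40 is p_3/q_3 = 349/27.
The closest fraction with denominator <= 40 is either p_3/q_3 or the intermediate fraction (k*p_3 + p_2)/(k*q_3 + q_2) with the largest k >= 1 whose denominator stays <= 40; these approach x as k grows, and every other convergent or intermediate fraction in range is farther away.
Largest k: floor((40 - q_2)/q_3) = floor((40 - 13)/27) = 1.
That gives (1*349 + 168)/(1*27 + 13) = 517/40.
Compare the errors: |x - 349/27| = |866*27 - 349*67|/(67*27) = 1/1809, and |x - 517/40| = |866*40 - 517*67|/(67*40) = 1/2680.
Cross-multiplying, 1*1809 = 1809 < 2680 = 1*2680, so 1/2680 is smaller: the intermediate fraction 517/40 is closer to x than 349/27.

517/40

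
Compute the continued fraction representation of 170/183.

Run the Euclidean algorithm on 170 and 183; the successive quotients are the partial quotients a_0, a_1, ... (each step inverts the fractional part left over by the previous one):
  170 = 0*183 + 170, so a_0 = 0.
  183 = 1*170 + 13, so a_1 = 1.
  170 = 13*13 + 1, so a_2 = 13.
  13 = 13*1 + 0, so a_3 = 13.
The remainder reaches 0 after 4 divisions, so the expansion has 4 partial quotients, read off in order.

[0; 1, 13, 13]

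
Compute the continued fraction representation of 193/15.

Run the Euclidean algorithm on 193 and 15; the successive quotients are the partial quotients a_0, a_1, ... (each step inverts the fractional part left over by the previous one):
  193 = 12*15 + 13, so a_0 = 12.
  15 = 1*13 + 2, so a_1 = 1.
  13 = 6*2 + 1, so a_2 = 6.
  2 = 2*1 + 0, so a_3 = 2.
The remainder reaches 0 after 4 divisions, so the expansion has 4 partial quotients, read off in order.

[12; 1, 6, 2]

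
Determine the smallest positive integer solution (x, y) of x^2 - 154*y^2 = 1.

(x, y) = (21295, 1716)

First expand sqrt(154) as a continued fraction. With x_i = (sqrt(154) + m_i)/d_i and (m_0, d_0) = (0, 1): a_0 = floor(sqrt(154)) = 12, since 12^2 = 144 <= 154 < 169 = 13^2.
Iterate m_{i+1} = d_i*a_i - m_i, d_{i+1} = (154 - m_{i+1}^2)/d_i, a_{i+1} = floor((a_0 + m_{i+1})/d_{i+1}):
  m_1 = 1*12 - 0 = 12, d_1 = (154 - 12^2)/1 = 10/1 = 10, a_1 = floor((12 + 12)/10) = 2.
  m_2 = 10*2 - 12 = 8, d_2 = (154 - 8^2)/10 = 90/10 = 9, a_2 = floor((12 + 8)/9) = 2.
  m_3 = 9*2 - 8 = 10, d_3 = (154 - 10^2)/9 = 54/9 = 6, a_3 = floor((12 + 10)/6) = 3.
  m_4 = 6*3 - 10 = 8, d_4 = (154 - 8^2)/6 = 90/6 = 15, a_4 = floor((12 + 8)/15) = 1.
  m_5 = 15*1 - 8 = 7, d_5 = (154 - 7^2)/15 = 105/15 = 7, a_5 = floor((12 + 7)/7) = 2.
  m_6 = 7*2 - 7 = 7, d_6 = (154 - 7^2)/7 = 105/7 = 15, a_6 = floor((12 + 7)/15) = 1.
  m_7 = 15*1 - 7 = 8, d_7 = (154 - 8^2)/15 = 90/15 = 6, a_7 = floor((12 + 8)/6) = 3.
  m_8 = 6*3 - 8 = 10, d_8 = (154 - 10^2)/6 = 54/6 = 9, a_8 = floor((12 + 10)/9) = 2.
  m_9 = 9*2 - 10 = 8, d_9 = (154 - 8^2)/9 = 90/9 = 10, a_9 = floor((12 + 8)/10) = 2.
  m_10 = 10*2 - 8 = 12, d_10 = (154 - 12^2)/10 = 10/10 = 1, a_10 = floor((12 + 12)/1) = 24.
  m_11 = 1*24 - 12 = 12, d_11 = (154 - 12^2)/1 = 10/1 = 10: (m_11, d_11) = (m_1, d_1) = (12, 10), so from here the quotients repeat a_1, ..., a_10; the period length is 10.
So sqrt(154) = [12; (2, 2, 3, 1, 2, 1, 3, 2, 2, 24)] with period length k = 10.
k is even, so the fundamental solution of x^2 - 154y^2 = 1 is (p_{k-1}, q_{k-1}) = (p_9, q_9); compute convergents through index 9.
Convergents (p_i = a_i*p_{i-1} + p_{i-2}, q_i = a_i*q_{i-1} + q_{i-2} with p_{-2}=0, p_{-1}=1, q_{-2}=1, q_{-1}=0):
  i=0: a_0=12, p_0 = 12*1 + 0 = 12, q_0 = 12*0 + 1 = 1.
  i=1: a_1=2, p_1 = 2*12 + 1 = 25, q_1 = 2*1 + 0 = 2.
  i=2: a_2=2, p_2 = 2*25 + 12 = 62, q_2 = 2*2 + 1 = 5.
  i=3: a_3=3, p_3 = 3*62 + 25 = 211, q_3 = 3*5 + 2 = 17.
  i=4: a_4=1, p_4 = 1*211 + 62 = 273, q_4 = 1*17 + 5 = 22.
  i=5: a_5=2, p_5 = 2*273 + 211 = 757, q_5 = 2*22 + 17 = 61.
  i=6: a_6=1, p_6 = 1*757 + 273 = 1030, q_6 = 1*61 + 22 = 83.
  i=7: a_7=3, p_7 = 3*1030 + 757 = 3847, q_7 = 3*83 + 61 = 310.
  i=8: a_8=2, p_8 = 2*3847 + 1030 = 8724, q_8 = 2*310 + 83 = 703.
  i=9: a_9=2, p_9 = 2*8724 + 3847 = 21295, q_9 = 2*703 + 310 = 1716.
Check: 21295^2 - 154*1716^2 = 453477025 - 453477024 = 1, so (x, y) = (21295, 1716) solves the equation, and by the theorem it is the least positive solution.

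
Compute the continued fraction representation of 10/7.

[1; 2, 3]

Run the Euclidean algorithm on 10 and 7; the successive quotients are the partial quotients a_0, a_1, ... (each step inverts the fractional part left over by the previous one):
  10 = 1*7 + 3, so a_0 = 1.
  7 = 2*3 + 1, so a_1 = 2.
  3 = 3*1 + 0, so a_2 = 3.
The remainder reaches 0 after 3 divisions, so the expansion has 3 partial quotients, read off in order.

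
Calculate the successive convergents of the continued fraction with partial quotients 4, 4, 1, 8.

Using the convergent recurrence p_i = a_i*p_{i-1} + p_{i-2}, q_i = a_i*q_{i-1} + q_{i-2} with p_{-2}=0, p_{-1}=1, q_{-2}=1, q_{-1}=0:
  i=0: a_0=4, p_0 = 4*1 + 0 = 4, q_0 = 4*0 + 1 = 1.
  i=1: a_1=4, p_1 = 4*4 + 1 = 17, q_1 = 4*1 + 0 = 4.
  i=2: a_2=1, p_2 = 1*17 + 4 = 21, q_2 = 1*4 + 1 = 5.
  i=3: a_3=8, p_3 = 8*21 + 17 = 185, q_3 = 8*5 + 4 = 44.

4/1, 17/4, 21/5, 185/44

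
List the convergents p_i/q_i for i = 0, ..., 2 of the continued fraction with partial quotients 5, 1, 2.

5/1, 6/1, 17/3

Using the convergent recurrence p_i = a_i*p_{i-1} + p_{i-2}, q_i = a_i*q_{i-1} + q_{i-2} with p_{-2}=0, p_{-1}=1, q_{-2}=1, q_{-1}=0:
  i=0: a_0=5, p_0 = 5*1 + 0 = 5, q_0 = 5*0 + 1 = 1.
  i=1: a_1=1, p_1 = 1*5 + 1 = 6, q_1 = 1*1 + 0 = 1.
  i=2: a_2=2, p_2 = 2*6 + 5 = 17, q_2 = 2*1 + 1 = 3.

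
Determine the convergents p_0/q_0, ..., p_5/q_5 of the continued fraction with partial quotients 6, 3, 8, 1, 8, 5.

6/1, 19/3, 158/25, 177/28, 1574/249, 8047/1273

Using the convergent recurrence p_i = a_i*p_{i-1} + p_{i-2}, q_i = a_i*q_{i-1} + q_{i-2} with p_{-2}=0, p_{-1}=1, q_{-2}=1, q_{-1}=0:
  i=0: a_0=6, p_0 = 6*1 + 0 = 6, q_0 = 6*0 + 1 = 1.
  i=1: a_1=3, p_1 = 3*6 + 1 = 19, q_1 = 3*1 + 0 = 3.
  i=2: a_2=8, p_2 = 8*19 + 6 = 158, q_2 = 8*3 + 1 = 25.
  i=3: a_3=1, p_3 = 1*158 + 19 = 177, q_3 = 1*25 + 3 = 28.
  i=4: a_4=8, p_4 = 8*177 + 158 = 1574, q_4 = 8*28 + 25 = 249.
  i=5: a_5=5, p_5 = 5*1574 + 177 = 8047, q_5 = 5*249 + 28 = 1273.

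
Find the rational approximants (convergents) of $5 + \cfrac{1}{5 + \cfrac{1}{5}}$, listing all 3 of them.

5/1, 26/5, 135/26

Using the convergent recurrence p_i = a_i*p_{i-1} + p_{i-2}, q_i = a_i*q_{i-1} + q_{i-2} with p_{-2}=0, p_{-1}=1, q_{-2}=1, q_{-1}=0:
  i=0: a_0=5, p_0 = 5*1 + 0 = 5, q_0 = 5*0 + 1 = 1.
  i=1: a_1=5, p_1 = 5*5 + 1 = 26, q_1 = 5*1 + 0 = 5.
  i=2: a_2=5, p_2 = 5*26 + 5 = 135, q_2 = 5*5 + 1 = 26.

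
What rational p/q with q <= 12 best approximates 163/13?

Expand x = 163/13 as a continued fraction with the Euclidean algorithm:
  163 = 12*13 + 7, so a_0 = 12.
  13 = 1*7 + 6, so a_1 = 1.
  7 = 1*6 + 1, so a_2 = 1.
  6 = 6*1 + 0, so a_3 = 6.
so x = [12; 1, 1, 6].
Convergents (p_i = a_i*p_{i-1} + p_{i-2}, q_i = a_i*q_{i-1} + q_{i-2} with p_{-2}=0, p_{-1}=1, q_{-2}=1, q_{-1}=0), until the denominator exceeds 12:
  i=0: a_0=12, p_0 = 12*1 + 0 = 12, q_0 = 12*0 + 1 = 1.
  i=1: a_1=1, p_1 = 1*12 + 1 = 13, q_1 = 1*1 + 0 = 1.
  i=2: a_2=1, p_2 = 1*13 + 12 = 25, q_2 = 1*1 + 1 = 2.
  i=3: a_3=6, p_3 = 6*25 + 13 = 163, q_3 = 6*2 + 1 = 13.
q_3 = 13 > 12, so the last convergent with denominator <= 12 is p_2/q_2 = 25/2.
The closest fraction with denominator <= 12 is either p_2/q_2 or the intermediate fraction (k*p_2 + p_1)/(k*q_2 + q_1) with the largest k >= 1 whose denominator stays <= 12; these approach x as k grows, and every other convergent or intermediate fraction in range is farther away.
Largest k: floor((12 - q_1)/q_2) = floor((12 - 1)/2) = 5.
That gives (5*25 + 13)/(5*2 + 1) = 138/11.
Compare the errors: |x - 25/2| = |163*2 - 25*13|/(13*2) = 1/26, and |x - 138/11| = |163*11 - 138*13|/(13*11) = 1/143.
Cross-multiplying, 1*26 = 26 < 143 = 1*143, so 1/143 is smaller: the intermediate fraction 138/11 is closer to x than 25/2.

138/11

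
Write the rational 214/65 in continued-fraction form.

Run the Euclidean algorithm on 214 and 65; the successive quotients are the partial quotients a_0, a_1, ... (each step inverts the fractional part left over by the previous one):
  214 = 3*65 + 19, so a_0 = 3.
  65 = 3*19 + 8, so a_1 = 3.
  19 = 2*8 + 3, so a_2 = 2.
  8 = 2*3 + 2, so a_3 = 2.
  3 = 1*2 + 1, so a_4 = 1.
  2 = 2*1 + 0, so a_5 = 2.
The remainder reaches 0 after 6 divisions, so the expansion has 6 partial quotients, read off in order.

[3; 3, 2, 2, 1, 2]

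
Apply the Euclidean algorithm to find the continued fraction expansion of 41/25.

Run the Euclidean algorithm on 41 and 25; the successive quotients are the partial quotients a_0, a_1, ... (each step inverts the fractional part left over by the previous one):
  41 = 1*25 + 16, so a_0 = 1.
  25 = 1*16 + 9, so a_1 = 1.
  16 = 1*9 + 7, so a_2 = 1.
  9 = 1*7 + 2, so a_3 = 1.
  7 = 3*2 + 1, so a_4 = 3.
  2 = 2*1 + 0, so a_5 = 2.
The remainder reaches 0 after 6 divisions, so the expansion has 6 partial quotients, read off in order.

[1; 1, 1, 1, 3, 2]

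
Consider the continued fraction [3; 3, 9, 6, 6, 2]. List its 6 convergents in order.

3/1, 10/3, 93/28, 568/171, 3501/1054, 7570/2279

Using the convergent recurrence p_i = a_i*p_{i-1} + p_{i-2}, q_i = a_i*q_{i-1} + q_{i-2} with p_{-2}=0, p_{-1}=1, q_{-2}=1, q_{-1}=0:
  i=0: a_0=3, p_0 = 3*1 + 0 = 3, q_0 = 3*0 + 1 = 1.
  i=1: a_1=3, p_1 = 3*3 + 1 = 10, q_1 = 3*1 + 0 = 3.
  i=2: a_2=9, p_2 = 9*10 + 3 = 93, q_2 = 9*3 + 1 = 28.
  i=3: a_3=6, p_3 = 6*93 + 10 = 568, q_3 = 6*28 + 3 = 171.
  i=4: a_4=6, p_4 = 6*568 + 93 = 3501, q_4 = 6*171 + 28 = 1054.
  i=5: a_5=2, p_5 = 2*3501 + 568 = 7570, q_5 = 2*1054 + 171 = 2279.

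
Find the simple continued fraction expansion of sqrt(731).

Write x_i = (sqrt(731) + m_i)/d_i with (m_0, d_0) = (0, 1). a_0 = floor(sqrt(731)) = 27, since 27^2 = 729 <= 731 < 784 = 28^2.
Iterate m_{i+1} = d_i*a_i - m_i, d_{i+1} = (731 - m_{i+1}^2)/d_i, a_{i+1} = floor((a_0 + m_{i+1})/d_{i+1}):
  m_1 = 1*27 - 0 = 27, d_1 = (731 - 27^2)/1 = 2/1 = 2, a_1 = floor((27 + 27)/2) = 27.
  m_2 = 2*27 - 27 = 27, d_2 = (731 - 27^2)/2 = 2/2 = 1, a_2 = floor((27 + 27)/1) = 54.
  m_3 = 1*54 - 27 = 27, d_3 = (731 - 27^2)/1 = 2/1 = 2: (m_3, d_3) = (m_1, d_1) = (27, 2), so from here the quotients repeat a_1, a_2; the period length is 2.
Hence the expansion of sqrt(731) is a_0 = 27 followed by the repeating block 27, 54 (period 2).

[27; (27, 54)]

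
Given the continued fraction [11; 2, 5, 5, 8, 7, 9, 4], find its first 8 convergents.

11/1, 23/2, 126/11, 653/57, 5350/467, 38103/3326, 348277/30401, 1431211/124930

Using the convergent recurrence p_i = a_i*p_{i-1} + p_{i-2}, q_i = a_i*q_{i-1} + q_{i-2} with p_{-2}=0, p_{-1}=1, q_{-2}=1, q_{-1}=0:
  i=0: a_0=11, p_0 = 11*1 + 0 = 11, q_0 = 11*0 + 1 = 1.
  i=1: a_1=2, p_1 = 2*11 + 1 = 23, q_1 = 2*1 + 0 = 2.
  i=2: a_2=5, p_2 = 5*23 + 11 = 126, q_2 = 5*2 + 1 = 11.
  i=3: a_3=5, p_3 = 5*126 + 23 = 653, q_3 = 5*11 + 2 = 57.
  i=4: a_4=8, p_4 = 8*653 + 126 = 5350, q_4 = 8*57 + 11 = 467.
  i=5: a_5=7, p_5 = 7*5350 + 653 = 38103, q_5 = 7*467 + 57 = 3326.
  i=6: a_6=9, p_6 = 9*38103 + 5350 = 348277, q_6 = 9*3326 + 467 = 30401.
  i=7: a_7=4, p_7 = 4*348277 + 38103 = 1431211, q_7 = 4*30401 + 3326 = 124930.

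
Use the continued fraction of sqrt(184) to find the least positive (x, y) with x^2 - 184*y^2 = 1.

(x, y) = (24335, 1794)

First expand sqrt(184) as a continued fraction. With x_i = (sqrt(184) + m_i)/d_i and (m_0, d_0) = (0, 1): a_0 = floor(sqrt(184)) = 13, since 13^2 = 169 <= 184 < 196 = 14^2.
Iterate m_{i+1} = d_i*a_i - m_i, d_{i+1} = (184 - m_{i+1}^2)/d_i, a_{i+1} = floor((a_0 + m_{i+1})/d_{i+1}):
  m_1 = 1*13 - 0 = 13, d_1 = (184 - 13^2)/1 = 15/1 = 15, a_1 = floor((13 + 13)/15) = 1.
  m_2 = 15*1 - 13 = 2, d_2 = (184 - 2^2)/15 = 180/15 = 12, a_2 = floor((13 + 2)/12) = 1.
  m_3 = 12*1 - 2 = 10, d_3 = (184 - 10^2)/12 = 84/12 = 7, a_3 = floor((13 + 10)/7) = 3.
  m_4 = 7*3 - 10 = 11, d_4 = (184 - 11^2)/7 = 63/7 = 9, a_4 = floor((13 + 11)/9) = 2.
  m_5 = 9*2 - 11 = 7, d_5 = (184 - 7^2)/9 = 135/9 = 15, a_5 = floor((13 + 7)/15) = 1.
  m_6 = 15*1 - 7 = 8, d_6 = (184 - 8^2)/15 = 120/15 = 8, a_6 = floor((13 + 8)/8) = 2.
  m_7 = 8*2 - 8 = 8, d_7 = (184 - 8^2)/8 = 120/8 = 15, a_7 = floor((13 + 8)/15) = 1.
  m_8 = 15*1 - 8 = 7, d_8 = (184 - 7^2)/15 = 135/15 = 9, a_8 = floor((13 + 7)/9) = 2.
  m_9 = 9*2 - 7 = 11, d_9 = (184 - 11^2)/9 = 63/9 = 7, a_9 = floor((13 + 11)/7) = 3.
  m_10 = 7*3 - 11 = 10, d_10 = (184 - 10^2)/7 = 84/7 = 12, a_10 = floor((13 + 10)/12) = 1.
  m_11 = 12*1 - 10 = 2, d_11 = (184 - 2^2)/12 = 180/12 = 15, a_11 = floor((13 + 2)/15) = 1.
  m_12 = 15*1 - 2 = 13, d_12 = (184 - 13^2)/15 = 15/15 = 1, a_12 = floor((13 + 13)/1) = 26.
  m_13 = 1*26 - 13 = 13, d_13 = (184 - 13^2)/1 = 15/1 = 15: (m_13, d_13) = (m_1, d_1) = (13, 15), so from here the quotients repeat a_1, ..., a_12; the period length is 12.
So sqrt(184) = [13; (1, 1, 3, 2, 1, 2, 1, 2, 3, 1, 1, 26)] with period length k = 12.
k is even, so the fundamental solution of x^2 - 184y^2 = 1 is (p_{k-1}, q_{k-1}) = (p_11, q_11); compute convergents through index 11.
Convergents (p_i = a_i*p_{i-1} + p_{i-2}, q_i = a_i*q_{i-1} + q_{i-2} with p_{-2}=0, p_{-1}=1, q_{-2}=1, q_{-1}=0):
  i=0: a_0=13, p_0 = 13*1 + 0 = 13, q_0 = 13*0 + 1 = 1.
  i=1: a_1=1, p_1 = 1*13 + 1 = 14, q_1 = 1*1 + 0 = 1.
  i=2: a_2=1, p_2 = 1*14 + 13 = 27, q_2 = 1*1 + 1 = 2.
  i=3: a_3=3, p_3 = 3*27 + 14 = 95, q_3 = 3*2 + 1 = 7.
  i=4: a_4=2, p_4 = 2*95 + 27 = 217, q_4 = 2*7 + 2 = 16.
  i=5: a_5=1, p_5 = 1*217 + 95 = 312, q_5 = 1*16 + 7 = 23.
  i=6: a_6=2, p_6 = 2*312 + 217 = 841, q_6 = 2*23 + 16 = 62.
  i=7: a_7=1, p_7 = 1*841 + 312 = 1153, q_7 = 1*62 + 23 = 85.
  i=8: a_8=2, p_8 = 2*1153 + 841 = 3147, q_8 = 2*85 + 62 = 232.
  i=9: a_9=3, p_9 = 3*3147 + 1153 = 10594, q_9 = 3*232 + 85 = 781.
  i=10: a_10=1, p_10 = 1*10594 + 3147 = 13741, q_10 = 1*781 + 232 = 1013.
  i=11: a_11=1, p_11 = 1*13741 + 10594 = 24335, q_11 = 1*1013 + 781 = 1794.
Check: 24335^2 - 184*1794^2 = 592192225 - 592192224 = 1, so (x, y) = (24335, 1794) solves the equation, and by the theorem it is the least positive solution.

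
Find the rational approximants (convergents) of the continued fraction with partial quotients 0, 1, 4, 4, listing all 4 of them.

0/1, 1/1, 4/5, 17/21

Using the convergent recurrence p_i = a_i*p_{i-1} + p_{i-2}, q_i = a_i*q_{i-1} + q_{i-2} with p_{-2}=0, p_{-1}=1, q_{-2}=1, q_{-1}=0:
  i=0: a_0=0, p_0 = 0*1 + 0 = 0, q_0 = 0*0 + 1 = 1.
  i=1: a_1=1, p_1 = 1*0 + 1 = 1, q_1 = 1*1 + 0 = 1.
  i=2: a_2=4, p_2 = 4*1 + 0 = 4, q_2 = 4*1 + 1 = 5.
  i=3: a_3=4, p_3 = 4*4 + 1 = 17, q_3 = 4*5 + 1 = 21.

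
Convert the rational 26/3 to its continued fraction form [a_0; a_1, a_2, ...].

Run the Euclidean algorithm on 26 and 3; the successive quotients are the partial quotients a_0, a_1, ... (each step inverts the fractional part left over by the previous one):
  26 = 8*3 + 2, so a_0 = 8.
  3 = 1*2 + 1, so a_1 = 1.
  2 = 2*1 + 0, so a_2 = 2.
The remainder reaches 0 after 3 divisions, so the expansion has 3 partial quotients, read off in order.

[8; 1, 2]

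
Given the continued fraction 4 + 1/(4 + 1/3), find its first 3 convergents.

Using the convergent recurrence p_i = a_i*p_{i-1} + p_{i-2}, q_i = a_i*q_{i-1} + q_{i-2} with p_{-2}=0, p_{-1}=1, q_{-2}=1, q_{-1}=0:
  i=0: a_0=4, p_0 = 4*1 + 0 = 4, q_0 = 4*0 + 1 = 1.
  i=1: a_1=4, p_1 = 4*4 + 1 = 17, q_1 = 4*1 + 0 = 4.
  i=2: a_2=3, p_2 = 3*17 + 4 = 55, q_2 = 3*4 + 1 = 13.

4/1, 17/4, 55/13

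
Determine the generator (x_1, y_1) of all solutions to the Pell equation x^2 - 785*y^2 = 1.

(x, y) = (1569, 56)

First expand sqrt(785) as a continued fraction. With x_i = (sqrt(785) + m_i)/d_i and (m_0, d_0) = (0, 1): a_0 = floor(sqrt(785)) = 28, since 28^2 = 784 <= 785 < 841 = 29^2.
Iterate m_{i+1} = d_i*a_i - m_i, d_{i+1} = (785 - m_{i+1}^2)/d_i, a_{i+1} = floor((a_0 + m_{i+1})/d_{i+1}):
  m_1 = 1*28 - 0 = 28, d_1 = (785 - 28^2)/1 = 1/1 = 1, a_1 = floor((28 + 28)/1) = 56.
  m_2 = 1*56 - 28 = 28, d_2 = (785 - 28^2)/1 = 1/1 = 1: (m_2, d_2) = (m_1, d_1) = (28, 1), so from here the quotient a_1 repeats; the period length is 1.
So sqrt(785) = [28; (56)] with period length k = 1.
k is odd, so (p_{k-1}, q_{k-1}) only solves x^2 - 785y^2 = -1 and the fundamental solution of x^2 - 785y^2 = 1 is (p_{2k-1}, q_{2k-1}) = (p_1, q_1); compute convergents through index 1, running through the period twice.
Convergents (p_i = a_i*p_{i-1} + p_{i-2}, q_i = a_i*q_{i-1} + q_{i-2} with p_{-2}=0, p_{-1}=1, q_{-2}=1, q_{-1}=0):
  i=0: a_0=28, p_0 = 28*1 + 0 = 28, q_0 = 28*0 + 1 = 1.
  i=1: a_1=56, p_1 = 56*28 + 1 = 1569, q_1 = 56*1 + 0 = 56.
Indeed p_0^2 - 785*q_0^2 = 784 - 785 = -1, not +1.
Check: 1569^2 - 785*56^2 = 2461761 - 2461760 = 1, so (x, y) = (1569, 56) solves the equation, and by the theorem it is the least positive solution.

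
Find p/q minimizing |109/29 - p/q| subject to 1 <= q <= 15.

Expand x = 109/29 as a continued fraction with the Euclidean algorithm:
  109 = 3*29 + 22, so a_0 = 3.
  29 = 1*22 + 7, so a_1 = 1.
  22 = 3*7 + 1, so a_2 = 3.
  7 = 7*1 + 0, so a_3 = 7.
so x = [3; 1, 3, 7].
Convergents (p_i = a_i*p_{i-1} + p_{i-2}, q_i = a_i*q_{i-1} + q_{i-2} with p_{-2}=0, p_{-1}=1, q_{-2}=1, q_{-1}=0), until the denominator exceeds 15:
  i=0: a_0=3, p_0 = 3*1 + 0 = 3, q_0 = 3*0 + 1 = 1.
  i=1: a_1=1, p_1 = 1*3 + 1 = 4, q_1 = 1*1 + 0 = 1.
  i=2: a_2=3, p_2 = 3*4 + 3 = 15, q_2 = 3*1 + 1 = 4.
  i=3: a_3=7, p_3 = 7*15 + 4 = 109, q_3 = 7*4 + 1 = 29.
q_3 = 29 > 15, so the last convergent with denominator <= 15 is p_2/q_2 = 15/4.
The closest fraction with denominator <= 15 is either p_2/q_2 or the intermediate fraction (k*p_2 + p_1)/(k*q_2 + q_1) with the largest k >= 1 whose denominator stays <= 15; these approach x as k grows, and every other convergent or intermediate fraction in range is farther away.
Largest k: floor((15 - q_1)/q_2) = floor((15 - 1)/4) = 3.
That gives (3*15 + 4)/(3*4 + 1) = 49/13.
Compare the errors: |x - 15/4| = |109*4 - 15*29|/(29*4) = 1/116, and |x - 49/13| = |109*13 - 49*29|/(29*13) = 4/377.
Cross-multiplying, 1*377 = 377 < 464 = 4*116, so 1/116 is smaller: the convergent 15/4 is closer to x than 49/13.

15/4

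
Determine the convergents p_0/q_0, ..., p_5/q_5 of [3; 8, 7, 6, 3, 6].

3/1, 25/8, 178/57, 1093/350, 3457/1107, 21835/6992

Using the convergent recurrence p_i = a_i*p_{i-1} + p_{i-2}, q_i = a_i*q_{i-1} + q_{i-2} with p_{-2}=0, p_{-1}=1, q_{-2}=1, q_{-1}=0:
  i=0: a_0=3, p_0 = 3*1 + 0 = 3, q_0 = 3*0 + 1 = 1.
  i=1: a_1=8, p_1 = 8*3 + 1 = 25, q_1 = 8*1 + 0 = 8.
  i=2: a_2=7, p_2 = 7*25 + 3 = 178, q_2 = 7*8 + 1 = 57.
  i=3: a_3=6, p_3 = 6*178 + 25 = 1093, q_3 = 6*57 + 8 = 350.
  i=4: a_4=3, p_4 = 3*1093 + 178 = 3457, q_4 = 3*350 + 57 = 1107.
  i=5: a_5=6, p_5 = 6*3457 + 1093 = 21835, q_5 = 6*1107 + 350 = 6992.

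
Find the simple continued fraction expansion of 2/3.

[0; 1, 2]

Run the Euclidean algorithm on 2 and 3; the successive quotients are the partial quotients a_0, a_1, ... (each step inverts the fractional part left over by the previous one):
  2 = 0*3 + 2, so a_0 = 0.
  3 = 1*2 + 1, so a_1 = 1.
  2 = 2*1 + 0, so a_2 = 2.
The remainder reaches 0 after 3 divisions, so the expansion has 3 partial quotients, read off in order.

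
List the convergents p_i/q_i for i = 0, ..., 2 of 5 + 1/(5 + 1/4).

5/1, 26/5, 109/21

Using the convergent recurrence p_i = a_i*p_{i-1} + p_{i-2}, q_i = a_i*q_{i-1} + q_{i-2} with p_{-2}=0, p_{-1}=1, q_{-2}=1, q_{-1}=0:
  i=0: a_0=5, p_0 = 5*1 + 0 = 5, q_0 = 5*0 + 1 = 1.
  i=1: a_1=5, p_1 = 5*5 + 1 = 26, q_1 = 5*1 + 0 = 5.
  i=2: a_2=4, p_2 = 4*26 + 5 = 109, q_2 = 4*5 + 1 = 21.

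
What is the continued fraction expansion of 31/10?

[3; 10]

Run the Euclidean algorithm on 31 and 10; the successive quotients are the partial quotients a_0, a_1, ... (each step inverts the fractional part left over by the previous one):
  31 = 3*10 + 1, so a_0 = 3.
  10 = 10*1 + 0, so a_1 = 10.
The remainder reaches 0 after 2 divisions, so the expansion has 2 partial quotients, read off in order.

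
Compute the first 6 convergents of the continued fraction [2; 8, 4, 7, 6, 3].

Using the convergent recurrence p_i = a_i*p_{i-1} + p_{i-2}, q_i = a_i*q_{i-1} + q_{i-2} with p_{-2}=0, p_{-1}=1, q_{-2}=1, q_{-1}=0:
  i=0: a_0=2, p_0 = 2*1 + 0 = 2, q_0 = 2*0 + 1 = 1.
  i=1: a_1=8, p_1 = 8*2 + 1 = 17, q_1 = 8*1 + 0 = 8.
  i=2: a_2=4, p_2 = 4*17 + 2 = 70, q_2 = 4*8 + 1 = 33.
  i=3: a_3=7, p_3 = 7*70 + 17 = 507, q_3 = 7*33 + 8 = 239.
  i=4: a_4=6, p_4 = 6*507 + 70 = 3112, q_4 = 6*239 + 33 = 1467.
  i=5: a_5=3, p_5 = 3*3112 + 507 = 9843, q_5 = 3*1467 + 239 = 4640.

2/1, 17/8, 70/33, 507/239, 3112/1467, 9843/4640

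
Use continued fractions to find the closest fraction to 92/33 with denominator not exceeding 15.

39/14

Expand x = 92/33 as a continued fraction with the Euclidean algorithm:
  92 = 2*33 + 26, so a_0 = 2.
  33 = 1*26 + 7, so a_1 = 1.
  26 = 3*7 + 5, so a_2 = 3.
  7 = 1*5 + 2, so a_3 = 1.
  5 = 2*2 + 1, so a_4 = 2.
  2 = 2*1 + 0, so a_5 = 2.
so x = [2; 1, 3, 1, 2, 2].
Convergents (p_i = a_i*p_{i-1} + p_{i-2}, q_i = a_i*q_{i-1} + q_{i-2} with p_{-2}=0, p_{-1}=1, q_{-2}=1, q_{-1}=0), until the denominator exceeds 15:
  i=0: a_0=2, p_0 = 2*1 + 0 = 2, q_0 = 2*0 + 1 = 1.
  i=1: a_1=1, p_1 = 1*2 + 1 = 3, q_1 = 1*1 + 0 = 1.
  i=2: a_2=3, p_2 = 3*3 + 2 = 11, q_2 = 3*1 + 1 = 4.
  i=3: a_3=1, p_3 = 1*11 + 3 = 14, q_3 = 1*4 + 1 = 5.
  i=4: a_4=2, p_4 = 2*14 + 11 = 39, q_4 = 2*5 + 4 = 14.
  i=5: a_5=2, p_5 = 2*39 + 14 = 92, q_5 = 2*14 + 5 = 33.
q_5 = 33 > 15, so the last convergent with denominator <= 15 is p_4/q_4 = 39/14.
The closest fraction with denominator <= 15 is either p_4/q_4 or the intermediate fraction (k*p_4 + p_3)/(k*q_4 + q_3) with the largest k >= 1 whose denominator stays <= 15; these approach x as k grows, and every other convergent or intermediate fraction in range is farther away.
Largest k: floor((15 - q_3)/q_4) = floor((15 - 5)/14) = 0.
Since k = 0, no intermediate fraction beyond p_4/q_4 has denominator <= 15, so the convergent 39/14 is the closest (its error is |92*14 - 39*33|/(33*14) = 1/462).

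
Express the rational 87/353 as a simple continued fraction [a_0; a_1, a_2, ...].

[0; 4, 17, 2, 2]

Run the Euclidean algorithm on 87 and 353; the successive quotients are the partial quotients a_0, a_1, ... (each step inverts the fractional part left over by the previous one):
  87 = 0*353 + 87, so a_0 = 0.
  353 = 4*87 + 5, so a_1 = 4.
  87 = 17*5 + 2, so a_2 = 17.
  5 = 2*2 + 1, so a_3 = 2.
  2 = 2*1 + 0, so a_4 = 2.
The remainder reaches 0 after 5 divisions, so the expansion has 5 partial quotients, read off in order.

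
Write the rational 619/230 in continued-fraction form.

[2; 1, 2, 4, 5, 1, 2]

Run the Euclidean algorithm on 619 and 230; the successive quotients are the partial quotients a_0, a_1, ... (each step inverts the fractional part left over by the previous one):
  619 = 2*230 + 159, so a_0 = 2.
  230 = 1*159 + 71, so a_1 = 1.
  159 = 2*71 + 17, so a_2 = 2.
  71 = 4*17 + 3, so a_3 = 4.
  17 = 5*3 + 2, so a_4 = 5.
  3 = 1*2 + 1, so a_5 = 1.
  2 = 2*1 + 0, so a_6 = 2.
The remainder reaches 0 after 7 divisions, so the expansion has 7 partial quotients, read off in order.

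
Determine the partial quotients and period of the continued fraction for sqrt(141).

[11; (1, 6, 1, 22)]

Write x_i = (sqrt(141) + m_i)/d_i with (m_0, d_0) = (0, 1). a_0 = floor(sqrt(141)) = 11, since 11^2 = 121 <= 141 < 144 = 12^2.
Iterate m_{i+1} = d_i*a_i - m_i, d_{i+1} = (141 - m_{i+1}^2)/d_i, a_{i+1} = floor((a_0 + m_{i+1})/d_{i+1}):
  m_1 = 1*11 - 0 = 11, d_1 = (141 - 11^2)/1 = 20/1 = 20, a_1 = floor((11 + 11)/20) = 1.
  m_2 = 20*1 - 11 = 9, d_2 = (141 - 9^2)/20 = 60/20 = 3, a_2 = floor((11 + 9)/3) = 6.
  m_3 = 3*6 - 9 = 9, d_3 = (141 - 9^2)/3 = 60/3 = 20, a_3 = floor((11 + 9)/20) = 1.
  m_4 = 20*1 - 9 = 11, d_4 = (141 - 11^2)/20 = 20/20 = 1, a_4 = floor((11 + 11)/1) = 22.
  m_5 = 1*22 - 11 = 11, d_5 = (141 - 11^2)/1 = 20/1 = 20: (m_5, d_5) = (m_1, d_1) = (11, 20), so from here the quotients repeat a_1, ..., a_4; the period length is 4.
Hence the expansion of sqrt(141) is a_0 = 11 followed by the repeating block 1, 6, 1, 22 (period 4).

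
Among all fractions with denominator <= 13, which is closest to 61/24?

Expand x = 61/24 as a continued fraction with the Euclidean algorithm:
  61 = 2*24 + 13, so a_0 = 2.
  24 = 1*13 + 11, so a_1 = 1.
  13 = 1*11 + 2, so a_2 = 1.
  11 = 5*2 + 1, so a_3 = 5.
  2 = 2*1 + 0, so a_4 = 2.
so x = [2; 1, 1, 5, 2].
Convergents (p_i = a_i*p_{i-1} + p_{i-2}, q_i = a_i*q_{i-1} + q_{i-2} with p_{-2}=0, p_{-1}=1, q_{-2}=1, q_{-1}=0), until the denominator exceeds 13:
  i=0: a_0=2, p_0 = 2*1 + 0 = 2, q_0 = 2*0 + 1 = 1.
  i=1: a_1=1, p_1 = 1*2 + 1 = 3, q_1 = 1*1 + 0 = 1.
  i=2: a_2=1, p_2 = 1*3 + 2 = 5, q_2 = 1*1 + 1 = 2.
  i=3: a_3=5, p_3 = 5*5 + 3 = 28, q_3 = 5*2 + 1 = 11.
  i=4: a_4=2, p_4 = 2*28 + 5 = 61, q_4 = 2*11 + 2 = 24.
q_4 = 24 > 13, so the last convergent with denominator <= 13 is p_3/q_3 = 28/11.
The closest fraction with denominator <= 13 is either p_3/q_3 or the intermediate fraction (k*p_3 + p_2)/(k*q_3 + q_2) with the largest k >= 1 whose denominator stays <= 13; these approach x as k grows, and every other convergent or intermediate fraction in range is farther away.
Largest k: floor((13 - q_2)/q_3) = floor((13 - 2)/11) = 1.
That gives (1*28 + 5)/(1*11 + 2) = 33/13.
Compare the errors: |x - 28/11| = |61*11 - 28*24|/(24*11) = 1/264, and |x - 33/13| = |61*13 - 33*24|/(24*13) = 1/312.
Cross-multiplying, 1*264 = 264 < 312 = 1*312, so 1/312 is smaller: the intermediate fraction 33/13 is closer to x than 28/11.

33/13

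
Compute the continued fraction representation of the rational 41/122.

[0; 2, 1, 40]

Run the Euclidean algorithm on 41 and 122; the successive quotients are the partial quotients a_0, a_1, ... (each step inverts the fractional part left over by the previous one):
  41 = 0*122 + 41, so a_0 = 0.
  122 = 2*41 + 40, so a_1 = 2.
  41 = 1*40 + 1, so a_2 = 1.
  40 = 40*1 + 0, so a_3 = 40.
The remainder reaches 0 after 4 divisions, so the expansion has 4 partial quotients, read off in order.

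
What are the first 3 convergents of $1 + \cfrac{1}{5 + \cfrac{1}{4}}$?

Using the convergent recurrence p_i = a_i*p_{i-1} + p_{i-2}, q_i = a_i*q_{i-1} + q_{i-2} with p_{-2}=0, p_{-1}=1, q_{-2}=1, q_{-1}=0:
  i=0: a_0=1, p_0 = 1*1 + 0 = 1, q_0 = 1*0 + 1 = 1.
  i=1: a_1=5, p_1 = 5*1 + 1 = 6, q_1 = 5*1 + 0 = 5.
  i=2: a_2=4, p_2 = 4*6 + 1 = 25, q_2 = 4*5 + 1 = 21.

1/1, 6/5, 25/21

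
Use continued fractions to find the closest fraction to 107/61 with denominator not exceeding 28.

Expand x = 107/61 as a continued fraction with the Euclidean algorithm:
  107 = 1*61 + 46, so a_0 = 1.
  61 = 1*46 + 15, so a_1 = 1.
  46 = 3*15 + 1, so a_2 = 3.
  15 = 15*1 + 0, so a_3 = 15.
so x = [1; 1, 3, 15].
Convergents (p_i = a_i*p_{i-1} + p_{i-2}, q_i = a_i*q_{i-1} + q_{i-2} with p_{-2}=0, p_{-1}=1, q_{-2}=1, q_{-1}=0), until the denominator exceeds 28:
  i=0: a_0=1, p_0 = 1*1 + 0 = 1, q_0 = 1*0 + 1 = 1.
  i=1: a_1=1, p_1 = 1*1 + 1 = 2, q_1 = 1*1 + 0 = 1.
  i=2: a_2=3, p_2 = 3*2 + 1 = 7, q_2 = 3*1 + 1 = 4.
  i=3: a_3=15, p_3 = 15*7 + 2 = 107, q_3 = 15*4 + 1 = 61.
q_3 = 61 > 28, so the last convergent with denominator <= 28 is p_2/q_2 = 7/4.
The closest fraction with denominator <= 28 is either p_2/q_2 or the intermediate fraction (k*p_2 + p_1)/(k*q_2 + q_1) with the largest k >= 1 whose denominator stays <= 28; these approach x as k grows, and every other convergent or intermediate fraction in range is farther away.
Largest k: floor((28 - q_1)/q_2) = floor((28 - 1)/4) = 6.
That gives (6*7 + 2)/(6*4 + 1) = 44/25.
Compare the errors: |x - 7/4| = |107*4 - 7*61|/(61*4) = 1/244, and |x - 44/25| = |107*25 - 44*61|/(61*25) = 9/1525.
Cross-multiplying, 1*1525 = 1525 < 2196 = 9*244, so 1/244 is smaller: the convergent 7/4 is closer to x than 44/25.

7/4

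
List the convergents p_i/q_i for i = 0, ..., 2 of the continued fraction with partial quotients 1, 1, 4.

1/1, 2/1, 9/5

Using the convergent recurrence p_i = a_i*p_{i-1} + p_{i-2}, q_i = a_i*q_{i-1} + q_{i-2} with p_{-2}=0, p_{-1}=1, q_{-2}=1, q_{-1}=0:
  i=0: a_0=1, p_0 = 1*1 + 0 = 1, q_0 = 1*0 + 1 = 1.
  i=1: a_1=1, p_1 = 1*1 + 1 = 2, q_1 = 1*1 + 0 = 1.
  i=2: a_2=4, p_2 = 4*2 + 1 = 9, q_2 = 4*1 + 1 = 5.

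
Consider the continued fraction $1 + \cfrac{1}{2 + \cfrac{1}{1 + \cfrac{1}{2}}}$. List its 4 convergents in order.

Using the convergent recurrence p_i = a_i*p_{i-1} + p_{i-2}, q_i = a_i*q_{i-1} + q_{i-2} with p_{-2}=0, p_{-1}=1, q_{-2}=1, q_{-1}=0:
  i=0: a_0=1, p_0 = 1*1 + 0 = 1, q_0 = 1*0 + 1 = 1.
  i=1: a_1=2, p_1 = 2*1 + 1 = 3, q_1 = 2*1 + 0 = 2.
  i=2: a_2=1, p_2 = 1*3 + 1 = 4, q_2 = 1*2 + 1 = 3.
  i=3: a_3=2, p_3 = 2*4 + 3 = 11, q_3 = 2*3 + 2 = 8.

1/1, 3/2, 4/3, 11/8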